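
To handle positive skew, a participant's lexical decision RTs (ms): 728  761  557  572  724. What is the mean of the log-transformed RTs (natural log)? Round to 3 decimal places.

6.496

ln(RT): 6.5903, 6.6346, 6.3226, 6.3491, 6.5848
Σ ln(RT) = 32.4814
Mean = 32.4814/5 = 6.49629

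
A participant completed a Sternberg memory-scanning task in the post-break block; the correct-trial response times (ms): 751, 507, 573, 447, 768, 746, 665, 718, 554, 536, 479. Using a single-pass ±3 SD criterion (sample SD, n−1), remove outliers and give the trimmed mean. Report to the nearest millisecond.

n = 11, ΣRT = 6744, M = 613.091
Σ(x−M)² = 142244.91; s = √(142244.91/10) = 119.266
Cutoffs: 613.091 ± 3·119.266 → [255.3, 970.9]
No RTs fall outside the cutoffs; all 11 retained. Mean = 6744/11 = 613.091

613 ms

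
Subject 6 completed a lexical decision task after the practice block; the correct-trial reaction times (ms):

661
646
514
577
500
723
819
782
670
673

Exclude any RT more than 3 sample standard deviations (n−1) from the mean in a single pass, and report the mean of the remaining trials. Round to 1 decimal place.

656.5 ms

n = 10, ΣRT = 6565, M = 656.500
Σ(x−M)² = 98282.50; s = √(98282.50/9) = 104.500
Cutoffs: 656.500 ± 3·104.500 → [343.0, 970.0]
No RTs fall outside the cutoffs; all 10 retained. Mean = 6565/10 = 656.500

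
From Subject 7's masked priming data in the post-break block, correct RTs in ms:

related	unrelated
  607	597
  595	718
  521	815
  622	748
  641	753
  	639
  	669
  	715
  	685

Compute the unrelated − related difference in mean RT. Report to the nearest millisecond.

107 ms

M(related) = 2986/5 = 597.200
M(unrelated) = 6339/9 = 704.333
Difference = 704.333 − 597.200 = 107.133 ms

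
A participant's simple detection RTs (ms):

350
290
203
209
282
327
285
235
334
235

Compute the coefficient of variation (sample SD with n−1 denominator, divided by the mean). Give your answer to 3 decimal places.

n = 10, Σ = 2750, M = 275.0000
Σ(x−M)² = 24924.000; s = √(24924.000/9) = 52.6245
CV = 52.6245 / 275.0000 = 0.19136

0.191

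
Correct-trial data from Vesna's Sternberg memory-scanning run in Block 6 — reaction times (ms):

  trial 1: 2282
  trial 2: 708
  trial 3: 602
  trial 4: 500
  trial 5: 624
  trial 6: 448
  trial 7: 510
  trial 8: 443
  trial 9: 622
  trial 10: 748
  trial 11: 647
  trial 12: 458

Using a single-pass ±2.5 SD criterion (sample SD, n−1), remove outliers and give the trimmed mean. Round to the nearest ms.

n = 12, ΣRT = 8592, M = 716.000
Σ(x−M)² = 2790510.00; s = √(2790510.00/11) = 503.669
Cutoffs: 716.000 ± 2.5·503.669 → [-543.2, 1975.2]
Outside: 2282 → excluded.
Retained (n=11): Σ = 6310, mean = 6310/11 = 573.636

574 ms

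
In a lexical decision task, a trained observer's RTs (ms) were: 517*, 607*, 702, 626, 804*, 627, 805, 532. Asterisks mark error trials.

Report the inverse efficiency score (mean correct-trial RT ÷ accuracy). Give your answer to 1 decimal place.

1053.4 ms

Correct trials (n=5): 702, 626, 627, 805, 532
Mean correct RT = 3292/5 = 658.4000 ms
Proportion correct = 5/8
IES = 658.4000 / (5/8) = 1053.440 ms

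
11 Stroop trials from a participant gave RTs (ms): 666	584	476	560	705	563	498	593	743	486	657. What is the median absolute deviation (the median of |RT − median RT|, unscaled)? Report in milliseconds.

Sorted: 476, 486, 498, 560, 563, 584, 593, 657, 666, 705, 743 → median = 584
|x − 584|: 82, 0, 108, 24, 121, 21, 86, 9, 159, 98, 73
Sorted deviations: 0, 9, 21, 24, 73, 82, 86, 98, 108, 121, 159 → MAD = 82

82 ms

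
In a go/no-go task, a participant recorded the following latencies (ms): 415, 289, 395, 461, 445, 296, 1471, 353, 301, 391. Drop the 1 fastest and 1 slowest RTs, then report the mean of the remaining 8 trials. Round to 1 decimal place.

382.1 ms

Sorted: 289, 296, 301, 353, 391, 395, 415, 445, 461, 1471
Drop lowest 1 (289) and highest 1 (1471)
Remaining (n=8): Σ = 3057, mean = 3057/8 = 382.125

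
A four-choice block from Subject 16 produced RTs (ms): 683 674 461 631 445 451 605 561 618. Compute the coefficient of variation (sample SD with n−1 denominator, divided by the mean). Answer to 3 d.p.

0.167

n = 9, Σ = 5129, M = 569.8889
Σ(x−M)² = 72582.889; s = √(72582.889/8) = 95.2516
CV = 95.2516 / 569.8889 = 0.16714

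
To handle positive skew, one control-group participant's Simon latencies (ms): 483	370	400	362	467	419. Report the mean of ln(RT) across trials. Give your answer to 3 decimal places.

ln(RT): 6.1800, 5.9135, 5.9915, 5.8916, 6.1463, 6.0379
Σ ln(RT) = 36.1608
Mean = 36.1608/6 = 6.02680

6.027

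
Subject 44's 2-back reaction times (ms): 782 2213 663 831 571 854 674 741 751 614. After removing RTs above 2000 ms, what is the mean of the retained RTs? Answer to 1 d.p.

Excluded: 2213
Retained (n=9): Σ = 6481
Mean = 6481/9 = 720.1111

720.1 ms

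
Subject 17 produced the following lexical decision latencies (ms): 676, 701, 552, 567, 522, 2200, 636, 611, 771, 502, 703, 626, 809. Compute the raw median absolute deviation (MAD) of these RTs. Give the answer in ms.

69 ms

Sorted: 502, 522, 552, 567, 611, 626, 636, 676, 701, 703, 771, 809, 2200 → median = 636
|x − 636|: 40, 65, 84, 69, 114, 1564, 0, 25, 135, 134, 67, 10, 173
Sorted deviations: 0, 10, 25, 40, 65, 67, 69, 84, 114, 134, 135, 173, 1564 → MAD = 69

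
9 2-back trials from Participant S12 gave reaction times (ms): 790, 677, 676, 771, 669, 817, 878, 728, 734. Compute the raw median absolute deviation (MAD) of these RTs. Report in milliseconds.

Sorted: 669, 676, 677, 728, 734, 771, 790, 817, 878 → median = 734
|x − 734|: 56, 57, 58, 37, 65, 83, 144, 6, 0
Sorted deviations: 0, 6, 37, 56, 57, 58, 65, 83, 144 → MAD = 57

57 ms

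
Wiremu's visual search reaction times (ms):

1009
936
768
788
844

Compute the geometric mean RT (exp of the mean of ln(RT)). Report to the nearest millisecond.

864 ms

ln(RT): 6.9167, 6.8416, 6.6438, 6.6695, 6.7382
Mean ln(RT) = 33.8098/5 = 6.76195
Geometric mean = exp(6.76195) = 864.33 ms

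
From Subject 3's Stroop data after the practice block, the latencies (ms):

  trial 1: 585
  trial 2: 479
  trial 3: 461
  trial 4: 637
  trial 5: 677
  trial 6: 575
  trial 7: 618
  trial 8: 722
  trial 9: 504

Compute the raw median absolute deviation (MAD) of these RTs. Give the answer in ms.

Sorted: 461, 479, 504, 575, 585, 618, 637, 677, 722 → median = 585
|x − 585|: 0, 106, 124, 52, 92, 10, 33, 137, 81
Sorted deviations: 0, 10, 33, 52, 81, 92, 106, 124, 137 → MAD = 81

81 ms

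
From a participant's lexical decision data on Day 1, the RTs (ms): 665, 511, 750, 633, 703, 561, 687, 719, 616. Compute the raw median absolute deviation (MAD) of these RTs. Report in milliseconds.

49 ms

Sorted: 511, 561, 616, 633, 665, 687, 703, 719, 750 → median = 665
|x − 665|: 0, 154, 85, 32, 38, 104, 22, 54, 49
Sorted deviations: 0, 22, 32, 38, 49, 54, 85, 104, 154 → MAD = 49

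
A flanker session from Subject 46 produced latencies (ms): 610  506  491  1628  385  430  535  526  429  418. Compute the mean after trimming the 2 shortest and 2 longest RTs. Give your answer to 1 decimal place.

Sorted: 385, 418, 429, 430, 491, 506, 526, 535, 610, 1628
Drop lowest 2 (385, 418) and highest 2 (610, 1628)
Remaining (n=6): Σ = 2917, mean = 2917/6 = 486.167

486.2 ms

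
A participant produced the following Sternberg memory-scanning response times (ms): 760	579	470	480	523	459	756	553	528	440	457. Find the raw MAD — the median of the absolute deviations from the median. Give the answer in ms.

Sorted: 440, 457, 459, 470, 480, 523, 528, 553, 579, 756, 760 → median = 523
|x − 523|: 237, 56, 53, 43, 0, 64, 233, 30, 5, 83, 66
Sorted deviations: 0, 5, 30, 43, 53, 56, 64, 66, 83, 233, 237 → MAD = 56

56 ms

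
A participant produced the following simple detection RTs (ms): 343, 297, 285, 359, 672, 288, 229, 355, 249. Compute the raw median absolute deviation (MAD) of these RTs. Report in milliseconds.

48 ms

Sorted: 229, 249, 285, 288, 297, 343, 355, 359, 672 → median = 297
|x − 297|: 46, 0, 12, 62, 375, 9, 68, 58, 48
Sorted deviations: 0, 9, 12, 46, 48, 58, 62, 68, 375 → MAD = 48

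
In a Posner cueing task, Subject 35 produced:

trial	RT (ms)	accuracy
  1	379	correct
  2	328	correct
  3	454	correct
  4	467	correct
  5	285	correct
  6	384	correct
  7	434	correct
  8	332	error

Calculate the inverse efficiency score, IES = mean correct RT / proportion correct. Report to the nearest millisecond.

Correct trials (n=7): 379, 328, 454, 467, 285, 384, 434
Mean correct RT = 2731/7 = 390.1429 ms
Proportion correct = 7/8
IES = 390.1429 / (7/8) = 445.878 ms

446 ms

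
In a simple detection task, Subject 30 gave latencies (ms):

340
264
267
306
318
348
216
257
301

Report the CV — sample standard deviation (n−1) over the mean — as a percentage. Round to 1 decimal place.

n = 9, Σ = 2617, M = 290.7778
Σ(x−M)² = 14789.556; s = √(14789.556/8) = 42.9964
CV = 42.9964 / 290.7778 = 0.14787 = 14.787%

14.8%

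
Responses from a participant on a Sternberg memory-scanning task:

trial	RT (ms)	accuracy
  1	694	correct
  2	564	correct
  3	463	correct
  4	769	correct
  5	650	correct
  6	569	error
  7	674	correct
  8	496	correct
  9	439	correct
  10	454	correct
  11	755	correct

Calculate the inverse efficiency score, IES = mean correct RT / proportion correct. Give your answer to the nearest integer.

Correct trials (n=10): 694, 564, 463, 769, 650, 674, 496, 439, 454, 755
Mean correct RT = 5958/10 = 595.8000 ms
Proportion correct = 10/11
IES = 595.8000 / (10/11) = 655.380 ms

655 ms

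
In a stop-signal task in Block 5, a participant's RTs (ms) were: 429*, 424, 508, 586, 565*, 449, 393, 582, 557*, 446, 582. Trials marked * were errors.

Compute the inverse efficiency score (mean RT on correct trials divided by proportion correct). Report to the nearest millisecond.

Correct trials (n=8): 424, 508, 586, 449, 393, 582, 446, 582
Mean correct RT = 3970/8 = 496.2500 ms
Proportion correct = 8/11
IES = 496.2500 / (8/11) = 682.344 ms

682 ms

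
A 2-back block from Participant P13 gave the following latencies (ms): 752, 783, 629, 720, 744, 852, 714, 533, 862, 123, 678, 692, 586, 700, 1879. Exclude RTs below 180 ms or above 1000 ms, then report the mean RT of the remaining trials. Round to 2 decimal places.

Excluded: 123, 1879
Retained (n=13): Σ = 9245
Mean = 9245/13 = 711.1538

711.15 ms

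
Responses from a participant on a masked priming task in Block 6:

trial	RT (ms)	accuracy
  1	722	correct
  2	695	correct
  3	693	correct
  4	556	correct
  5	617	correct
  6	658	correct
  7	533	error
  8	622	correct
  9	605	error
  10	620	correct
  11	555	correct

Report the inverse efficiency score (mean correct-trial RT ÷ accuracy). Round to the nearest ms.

779 ms

Correct trials (n=9): 722, 695, 693, 556, 617, 658, 622, 620, 555
Mean correct RT = 5738/9 = 637.5556 ms
Proportion correct = 9/11
IES = 637.5556 / (9/11) = 779.235 ms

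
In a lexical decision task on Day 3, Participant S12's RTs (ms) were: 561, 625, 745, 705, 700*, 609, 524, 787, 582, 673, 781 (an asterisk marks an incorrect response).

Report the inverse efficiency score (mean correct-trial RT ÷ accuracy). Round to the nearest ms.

725 ms

Correct trials (n=10): 561, 625, 745, 705, 609, 524, 787, 582, 673, 781
Mean correct RT = 6592/10 = 659.2000 ms
Proportion correct = 10/11
IES = 659.2000 / (10/11) = 725.120 ms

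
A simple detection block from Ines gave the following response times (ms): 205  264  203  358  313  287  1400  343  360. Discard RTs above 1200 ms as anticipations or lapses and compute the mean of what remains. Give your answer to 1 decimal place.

291.6 ms

Excluded: 1400
Retained (n=8): Σ = 2333
Mean = 2333/8 = 291.6250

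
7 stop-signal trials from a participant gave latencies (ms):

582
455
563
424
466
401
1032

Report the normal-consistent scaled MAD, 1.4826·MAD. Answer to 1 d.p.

96.4 ms

Sorted: 401, 424, 455, 466, 563, 582, 1032 → median = 466
|x − 466| sorted: 0, 11, 42, 65, 97, 116, 566 → MAD = 65
Robust SD ≈ 1.4826 × 65 = 96.369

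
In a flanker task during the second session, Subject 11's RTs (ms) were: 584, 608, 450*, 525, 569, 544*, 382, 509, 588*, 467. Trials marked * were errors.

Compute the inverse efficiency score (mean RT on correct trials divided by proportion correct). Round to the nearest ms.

Correct trials (n=7): 584, 608, 525, 569, 382, 509, 467
Mean correct RT = 3644/7 = 520.5714 ms
Proportion correct = 7/10
IES = 520.5714 / (7/10) = 743.673 ms

744 ms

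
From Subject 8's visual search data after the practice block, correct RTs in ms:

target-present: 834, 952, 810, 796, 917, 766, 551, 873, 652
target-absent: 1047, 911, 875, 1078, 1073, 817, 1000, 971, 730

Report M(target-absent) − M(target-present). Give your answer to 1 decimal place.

M(target-present) = 7151/9 = 794.556
M(target-absent) = 8502/9 = 944.667
Difference = 944.667 − 794.556 = 150.111 ms

150.1 ms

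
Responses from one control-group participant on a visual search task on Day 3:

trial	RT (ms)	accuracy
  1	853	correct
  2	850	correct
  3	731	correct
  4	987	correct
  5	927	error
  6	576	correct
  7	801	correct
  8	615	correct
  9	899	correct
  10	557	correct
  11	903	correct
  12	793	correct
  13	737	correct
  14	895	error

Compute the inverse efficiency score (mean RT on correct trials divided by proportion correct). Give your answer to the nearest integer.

Correct trials (n=12): 853, 850, 731, 987, 576, 801, 615, 899, 557, 903, 793, 737
Mean correct RT = 9302/12 = 775.1667 ms
Proportion correct = 12/14
IES = 775.1667 / (12/14) = 904.361 ms

904 ms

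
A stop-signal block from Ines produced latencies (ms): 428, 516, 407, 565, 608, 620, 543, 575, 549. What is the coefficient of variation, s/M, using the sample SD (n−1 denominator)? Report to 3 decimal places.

n = 9, Σ = 4811, M = 534.5556
Σ(x−M)² = 43506.222; s = √(43506.222/8) = 73.7447
CV = 73.7447 / 534.5556 = 0.13796

0.138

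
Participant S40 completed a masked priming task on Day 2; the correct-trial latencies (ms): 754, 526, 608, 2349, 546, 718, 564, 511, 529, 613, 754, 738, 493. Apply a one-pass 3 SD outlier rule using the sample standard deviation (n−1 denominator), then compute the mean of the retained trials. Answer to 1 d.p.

612.8 ms

n = 13, ΣRT = 9703, M = 746.385
Σ(x−M)² = 2895163.08; s = √(2895163.08/12) = 491.186
Cutoffs: 746.385 ± 3·491.186 → [-727.2, 2219.9]
Outside: 2349 → excluded.
Retained (n=12): Σ = 7354, mean = 7354/12 = 612.833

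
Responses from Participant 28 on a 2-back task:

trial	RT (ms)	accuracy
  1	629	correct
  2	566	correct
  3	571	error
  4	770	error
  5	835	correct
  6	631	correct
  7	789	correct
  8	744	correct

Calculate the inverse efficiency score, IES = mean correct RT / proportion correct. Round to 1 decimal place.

Correct trials (n=6): 629, 566, 835, 631, 789, 744
Mean correct RT = 4194/6 = 699.0000 ms
Proportion correct = 6/8
IES = 699.0000 / (6/8) = 932.000 ms

932.0 ms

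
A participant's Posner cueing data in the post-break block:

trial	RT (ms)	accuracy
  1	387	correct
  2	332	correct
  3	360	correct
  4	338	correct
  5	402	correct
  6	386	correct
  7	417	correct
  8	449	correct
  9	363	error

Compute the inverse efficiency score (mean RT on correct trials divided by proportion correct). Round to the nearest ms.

Correct trials (n=8): 387, 332, 360, 338, 402, 386, 417, 449
Mean correct RT = 3071/8 = 383.8750 ms
Proportion correct = 8/9
IES = 383.8750 / (8/9) = 431.859 ms

432 ms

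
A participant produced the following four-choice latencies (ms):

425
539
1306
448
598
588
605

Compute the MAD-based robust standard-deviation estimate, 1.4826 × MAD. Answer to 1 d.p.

72.6 ms

Sorted: 425, 448, 539, 588, 598, 605, 1306 → median = 588
|x − 588| sorted: 0, 10, 17, 49, 140, 163, 718 → MAD = 49
Robust SD ≈ 1.4826 × 49 = 72.647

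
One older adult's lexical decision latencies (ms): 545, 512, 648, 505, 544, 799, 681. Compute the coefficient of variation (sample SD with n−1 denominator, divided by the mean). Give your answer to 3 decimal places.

0.180

n = 7, Σ = 4234, M = 604.8571
Σ(x−M)² = 71230.857; s = √(71230.857/6) = 108.9578
CV = 108.9578 / 604.8571 = 0.18014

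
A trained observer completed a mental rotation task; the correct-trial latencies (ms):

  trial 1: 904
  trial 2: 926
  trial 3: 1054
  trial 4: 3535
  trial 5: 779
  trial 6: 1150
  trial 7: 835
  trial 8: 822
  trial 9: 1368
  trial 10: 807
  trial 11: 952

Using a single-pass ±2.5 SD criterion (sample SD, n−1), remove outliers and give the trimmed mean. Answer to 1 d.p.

959.7 ms

n = 11, ΣRT = 13132, M = 1193.818
Σ(x−M)² = 6335839.64; s = √(6335839.64/10) = 795.980
Cutoffs: 1193.818 ± 2.5·795.980 → [-796.1, 3183.8]
Outside: 3535 → excluded.
Retained (n=10): Σ = 9597, mean = 9597/10 = 959.700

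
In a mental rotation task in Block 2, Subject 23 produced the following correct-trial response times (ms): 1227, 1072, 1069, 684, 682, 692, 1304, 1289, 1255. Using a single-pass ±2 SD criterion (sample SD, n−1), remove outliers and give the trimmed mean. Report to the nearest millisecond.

1030 ms

n = 9, ΣRT = 9274, M = 1030.444
Σ(x−M)² = 589938.22; s = √(589938.22/8) = 271.555
Cutoffs: 1030.444 ± 2·271.555 → [487.3, 1573.6]
No RTs fall outside the cutoffs; all 9 retained. Mean = 9274/9 = 1030.444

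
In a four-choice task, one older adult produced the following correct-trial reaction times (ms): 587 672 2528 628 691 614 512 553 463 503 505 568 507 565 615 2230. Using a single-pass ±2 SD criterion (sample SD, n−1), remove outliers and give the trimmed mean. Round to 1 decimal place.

n = 16, ΣRT = 12741, M = 796.312
Σ(x−M)² = 5830359.44; s = √(5830359.44/15) = 623.451
Cutoffs: 796.312 ± 2·623.451 → [-450.6, 2043.2]
Outside: 2230, 2528 → excluded.
Retained (n=14): Σ = 7983, mean = 7983/14 = 570.214

570.2 ms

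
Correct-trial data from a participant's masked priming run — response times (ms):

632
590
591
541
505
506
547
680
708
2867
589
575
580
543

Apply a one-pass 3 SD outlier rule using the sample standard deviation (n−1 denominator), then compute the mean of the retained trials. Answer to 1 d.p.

583.6 ms

n = 14, ΣRT = 10454, M = 746.714
Σ(x−M)² = 4885752.86; s = √(4885752.86/13) = 613.047
Cutoffs: 746.714 ± 3·613.047 → [-1092.4, 2585.9]
Outside: 2867 → excluded.
Retained (n=13): Σ = 7587, mean = 7587/13 = 583.615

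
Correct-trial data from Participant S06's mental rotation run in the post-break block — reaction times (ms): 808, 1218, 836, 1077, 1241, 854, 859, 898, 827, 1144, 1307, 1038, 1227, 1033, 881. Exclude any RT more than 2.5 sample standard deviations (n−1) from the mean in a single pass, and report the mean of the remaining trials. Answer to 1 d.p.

n = 15, ΣRT = 15248, M = 1016.533
Σ(x−M)² = 435931.73; s = √(435931.73/14) = 176.460
Cutoffs: 1016.533 ± 2.5·176.460 → [575.4, 1457.7]
No RTs fall outside the cutoffs; all 15 retained. Mean = 15248/15 = 1016.533

1016.5 ms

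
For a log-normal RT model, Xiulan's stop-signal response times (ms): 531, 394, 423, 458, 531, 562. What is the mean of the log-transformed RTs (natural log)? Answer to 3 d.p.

6.172

ln(RT): 6.2748, 5.9764, 6.0474, 6.1269, 6.2748, 6.3315
Σ ln(RT) = 37.0316
Mean = 37.0316/6 = 6.17194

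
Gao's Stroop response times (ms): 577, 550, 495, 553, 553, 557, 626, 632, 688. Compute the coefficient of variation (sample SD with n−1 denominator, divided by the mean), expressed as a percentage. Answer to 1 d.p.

9.9%

n = 9, Σ = 5231, M = 581.2222
Σ(x−M)² = 26591.556; s = √(26591.556/8) = 57.6537
CV = 57.6537 / 581.2222 = 0.09919 = 9.919%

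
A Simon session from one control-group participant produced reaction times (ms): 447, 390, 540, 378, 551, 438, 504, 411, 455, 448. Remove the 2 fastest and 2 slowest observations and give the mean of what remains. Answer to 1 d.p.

450.5 ms

Sorted: 378, 390, 411, 438, 447, 448, 455, 504, 540, 551
Drop lowest 2 (378, 390) and highest 2 (540, 551)
Remaining (n=6): Σ = 2703, mean = 2703/6 = 450.500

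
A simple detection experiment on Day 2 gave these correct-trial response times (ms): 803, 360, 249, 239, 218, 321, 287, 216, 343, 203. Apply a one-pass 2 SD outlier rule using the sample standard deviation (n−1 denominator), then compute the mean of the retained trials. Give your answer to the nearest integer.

271 ms

n = 10, ΣRT = 3239, M = 323.900
Σ(x−M)² = 282866.90; s = √(282866.90/9) = 177.284
Cutoffs: 323.900 ± 2·177.284 → [-30.7, 678.5]
Outside: 803 → excluded.
Retained (n=9): Σ = 2436, mean = 2436/9 = 270.667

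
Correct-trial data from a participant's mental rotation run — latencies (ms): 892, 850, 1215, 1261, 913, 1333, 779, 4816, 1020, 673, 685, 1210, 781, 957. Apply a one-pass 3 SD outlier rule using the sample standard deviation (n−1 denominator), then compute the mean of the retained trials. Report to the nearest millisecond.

n = 14, ΣRT = 17385, M = 1241.786
Σ(x−M)² = 14359684.36; s = √(14359684.36/13) = 1050.995
Cutoffs: 1241.786 ± 3·1050.995 → [-1911.2, 4394.8]
Outside: 4816 → excluded.
Retained (n=13): Σ = 12569, mean = 12569/13 = 966.846

967 ms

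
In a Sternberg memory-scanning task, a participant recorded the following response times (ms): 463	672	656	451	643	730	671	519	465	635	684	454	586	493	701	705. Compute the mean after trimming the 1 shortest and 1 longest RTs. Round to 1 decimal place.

596.2 ms

Sorted: 451, 454, 463, 465, 493, 519, 586, 635, 643, 656, 671, 672, 684, 701, 705, 730
Drop lowest 1 (451) and highest 1 (730)
Remaining (n=14): Σ = 8347, mean = 8347/14 = 596.214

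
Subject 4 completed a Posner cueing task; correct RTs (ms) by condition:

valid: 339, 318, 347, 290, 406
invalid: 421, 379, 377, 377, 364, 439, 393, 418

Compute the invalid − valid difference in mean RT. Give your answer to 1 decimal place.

56.0 ms

M(valid) = 1700/5 = 340.000
M(invalid) = 3168/8 = 396.000
Difference = 396.000 − 340.000 = 56.000 ms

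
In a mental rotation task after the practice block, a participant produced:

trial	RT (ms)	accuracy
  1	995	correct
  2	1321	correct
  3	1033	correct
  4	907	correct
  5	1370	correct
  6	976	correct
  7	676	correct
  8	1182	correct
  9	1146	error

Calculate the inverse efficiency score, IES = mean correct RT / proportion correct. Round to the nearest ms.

1190 ms

Correct trials (n=8): 995, 1321, 1033, 907, 1370, 976, 676, 1182
Mean correct RT = 8460/8 = 1057.5000 ms
Proportion correct = 8/9
IES = 1057.5000 / (8/9) = 1189.688 ms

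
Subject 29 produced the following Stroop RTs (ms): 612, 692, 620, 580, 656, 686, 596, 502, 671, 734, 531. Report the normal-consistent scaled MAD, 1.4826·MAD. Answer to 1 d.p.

Sorted: 502, 531, 580, 596, 612, 620, 656, 671, 686, 692, 734 → median = 620
|x − 620| sorted: 0, 8, 24, 36, 40, 51, 66, 72, 89, 114, 118 → MAD = 51
Robust SD ≈ 1.4826 × 51 = 75.613

75.6 ms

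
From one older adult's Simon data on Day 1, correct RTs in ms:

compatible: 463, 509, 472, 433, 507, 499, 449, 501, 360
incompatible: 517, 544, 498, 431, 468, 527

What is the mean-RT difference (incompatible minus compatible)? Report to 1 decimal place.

31.6 ms

M(compatible) = 4193/9 = 465.889
M(incompatible) = 2985/6 = 497.500
Difference = 497.500 − 465.889 = 31.611 ms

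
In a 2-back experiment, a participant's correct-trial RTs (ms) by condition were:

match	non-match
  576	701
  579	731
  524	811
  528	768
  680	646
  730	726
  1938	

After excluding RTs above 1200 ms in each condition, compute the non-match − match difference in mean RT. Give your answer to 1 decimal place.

127.7 ms

match: exclude 1938
M(match) = 3617/6 = 602.833
M(non-match) = 4383/6 = 730.500
Difference = 730.500 − 602.833 = 127.667 ms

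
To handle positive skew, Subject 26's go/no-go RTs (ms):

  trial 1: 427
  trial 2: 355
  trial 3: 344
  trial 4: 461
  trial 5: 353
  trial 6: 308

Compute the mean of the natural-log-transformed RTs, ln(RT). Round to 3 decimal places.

5.917

ln(RT): 6.0568, 5.8721, 5.8406, 6.1334, 5.8665, 5.7301
Σ ln(RT) = 35.4995
Mean = 35.4995/6 = 5.91658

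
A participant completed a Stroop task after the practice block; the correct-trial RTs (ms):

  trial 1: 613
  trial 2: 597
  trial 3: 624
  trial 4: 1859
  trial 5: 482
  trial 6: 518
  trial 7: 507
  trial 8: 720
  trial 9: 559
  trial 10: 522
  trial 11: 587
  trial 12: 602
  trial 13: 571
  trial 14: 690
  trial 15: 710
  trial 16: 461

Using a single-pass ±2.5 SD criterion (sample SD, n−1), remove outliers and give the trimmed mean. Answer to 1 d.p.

n = 16, ΣRT = 10622, M = 663.875
Σ(x−M)² = 1612551.75; s = √(1612551.75/15) = 327.877
Cutoffs: 663.875 ± 2.5·327.877 → [-155.8, 1483.6]
Outside: 1859 → excluded.
Retained (n=15): Σ = 8763, mean = 8763/15 = 584.200

584.2 ms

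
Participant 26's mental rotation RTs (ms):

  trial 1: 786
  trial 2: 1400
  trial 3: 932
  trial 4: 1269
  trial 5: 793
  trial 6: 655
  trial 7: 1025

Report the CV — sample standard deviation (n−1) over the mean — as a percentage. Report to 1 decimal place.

n = 7, Σ = 6860, M = 980.0000
Σ(x−M)² = 442480.000; s = √(442480.000/6) = 271.5634
CV = 271.5634 / 980.0000 = 0.27711 = 27.711%

27.7%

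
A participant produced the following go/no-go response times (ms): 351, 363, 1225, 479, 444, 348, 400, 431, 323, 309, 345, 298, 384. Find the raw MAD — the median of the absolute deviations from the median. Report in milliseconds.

Sorted: 298, 309, 323, 345, 348, 351, 363, 384, 400, 431, 444, 479, 1225 → median = 363
|x − 363|: 12, 0, 862, 116, 81, 15, 37, 68, 40, 54, 18, 65, 21
Sorted deviations: 0, 12, 15, 18, 21, 37, 40, 54, 65, 68, 81, 116, 862 → MAD = 40

40 ms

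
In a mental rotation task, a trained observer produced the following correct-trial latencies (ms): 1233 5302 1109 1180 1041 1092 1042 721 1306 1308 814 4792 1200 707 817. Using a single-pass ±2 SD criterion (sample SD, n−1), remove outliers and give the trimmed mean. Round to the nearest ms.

n = 15, ΣRT = 23664, M = 1577.600
Σ(x−M)² = 28452895.60; s = √(28452895.60/14) = 1425.605
Cutoffs: 1577.600 ± 2·1425.605 → [-1273.6, 4428.8]
Outside: 4792, 5302 → excluded.
Retained (n=13): Σ = 13570, mean = 13570/13 = 1043.846

1044 ms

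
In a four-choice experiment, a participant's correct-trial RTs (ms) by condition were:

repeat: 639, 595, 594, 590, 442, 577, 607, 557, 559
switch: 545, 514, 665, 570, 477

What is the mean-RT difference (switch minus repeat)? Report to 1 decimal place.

M(repeat) = 5160/9 = 573.333
M(switch) = 2771/5 = 554.200
Difference = 554.200 − 573.333 = -19.133 ms

-19.1 ms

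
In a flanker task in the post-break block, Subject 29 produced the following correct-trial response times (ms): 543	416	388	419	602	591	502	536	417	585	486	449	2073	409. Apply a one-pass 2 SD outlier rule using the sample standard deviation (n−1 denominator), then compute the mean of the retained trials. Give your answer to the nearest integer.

n = 14, ΣRT = 8416, M = 601.143
Σ(x−M)² = 2404297.71; s = √(2404297.71/13) = 430.053
Cutoffs: 601.143 ± 2·430.053 → [-259.0, 1461.2]
Outside: 2073 → excluded.
Retained (n=13): Σ = 6343, mean = 6343/13 = 487.923

488 ms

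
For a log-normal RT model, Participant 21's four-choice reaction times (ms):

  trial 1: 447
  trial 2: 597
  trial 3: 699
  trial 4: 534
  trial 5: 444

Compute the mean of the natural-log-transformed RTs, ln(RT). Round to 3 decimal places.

ln(RT): 6.1026, 6.3919, 6.5497, 6.2804, 6.0958
Σ ln(RT) = 31.4203
Mean = 31.4203/5 = 6.28407

6.284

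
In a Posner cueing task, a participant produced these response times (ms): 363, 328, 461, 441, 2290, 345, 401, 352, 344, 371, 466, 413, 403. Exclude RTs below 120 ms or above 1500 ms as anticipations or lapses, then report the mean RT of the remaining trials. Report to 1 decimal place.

390.7 ms

Excluded: 2290
Retained (n=12): Σ = 4688
Mean = 4688/12 = 390.6667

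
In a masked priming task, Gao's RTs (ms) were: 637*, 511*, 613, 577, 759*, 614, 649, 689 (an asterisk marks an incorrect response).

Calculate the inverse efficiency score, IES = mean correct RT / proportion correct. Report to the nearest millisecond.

1005 ms

Correct trials (n=5): 613, 577, 614, 649, 689
Mean correct RT = 3142/5 = 628.4000 ms
Proportion correct = 5/8
IES = 628.4000 / (5/8) = 1005.440 ms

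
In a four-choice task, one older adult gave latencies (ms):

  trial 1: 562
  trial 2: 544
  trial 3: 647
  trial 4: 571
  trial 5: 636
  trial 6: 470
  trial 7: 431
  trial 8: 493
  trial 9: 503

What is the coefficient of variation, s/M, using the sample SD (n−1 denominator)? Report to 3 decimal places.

0.135

n = 9, Σ = 4857, M = 539.6667
Σ(x−M)² = 42484.000; s = √(42484.000/8) = 72.8732
CV = 72.8732 / 539.6667 = 0.13503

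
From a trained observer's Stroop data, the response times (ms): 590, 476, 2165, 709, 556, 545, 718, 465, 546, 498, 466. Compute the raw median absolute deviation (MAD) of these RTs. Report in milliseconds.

70 ms

Sorted: 465, 466, 476, 498, 545, 546, 556, 590, 709, 718, 2165 → median = 546
|x − 546|: 44, 70, 1619, 163, 10, 1, 172, 81, 0, 48, 80
Sorted deviations: 0, 1, 10, 44, 48, 70, 80, 81, 163, 172, 1619 → MAD = 70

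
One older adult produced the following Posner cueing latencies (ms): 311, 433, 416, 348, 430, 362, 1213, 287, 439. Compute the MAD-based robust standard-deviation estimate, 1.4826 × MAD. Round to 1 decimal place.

Sorted: 287, 311, 348, 362, 416, 430, 433, 439, 1213 → median = 416
|x − 416| sorted: 0, 14, 17, 23, 54, 68, 105, 129, 797 → MAD = 54
Robust SD ≈ 1.4826 × 54 = 80.060

80.1 ms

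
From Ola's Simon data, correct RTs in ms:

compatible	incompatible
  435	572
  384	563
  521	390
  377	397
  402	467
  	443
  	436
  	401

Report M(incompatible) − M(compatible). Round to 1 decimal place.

M(compatible) = 2119/5 = 423.800
M(incompatible) = 3669/8 = 458.625
Difference = 458.625 − 423.800 = 34.825 ms

34.8 ms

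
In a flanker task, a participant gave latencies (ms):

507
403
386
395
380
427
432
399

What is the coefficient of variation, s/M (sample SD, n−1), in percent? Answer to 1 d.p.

n = 8, Σ = 3329, M = 416.1250
Σ(x−M)² = 11752.875; s = √(11752.875/7) = 40.9754
CV = 40.9754 / 416.1250 = 0.09847 = 9.847%

9.8%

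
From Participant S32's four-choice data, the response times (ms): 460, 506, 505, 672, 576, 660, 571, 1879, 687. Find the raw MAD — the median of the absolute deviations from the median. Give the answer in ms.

84 ms

Sorted: 460, 505, 506, 571, 576, 660, 672, 687, 1879 → median = 576
|x − 576|: 116, 70, 71, 96, 0, 84, 5, 1303, 111
Sorted deviations: 0, 5, 70, 71, 84, 96, 111, 116, 1303 → MAD = 84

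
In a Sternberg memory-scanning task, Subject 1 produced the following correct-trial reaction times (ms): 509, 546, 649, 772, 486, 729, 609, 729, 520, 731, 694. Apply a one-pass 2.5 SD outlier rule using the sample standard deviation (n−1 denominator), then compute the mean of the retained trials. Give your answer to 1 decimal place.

634.0 ms

n = 11, ΣRT = 6974, M = 634.000
Σ(x−M)² = 109222.00; s = √(109222.00/10) = 104.509
Cutoffs: 634.000 ± 2.5·104.509 → [372.7, 895.3]
No RTs fall outside the cutoffs; all 11 retained. Mean = 6974/11 = 634.000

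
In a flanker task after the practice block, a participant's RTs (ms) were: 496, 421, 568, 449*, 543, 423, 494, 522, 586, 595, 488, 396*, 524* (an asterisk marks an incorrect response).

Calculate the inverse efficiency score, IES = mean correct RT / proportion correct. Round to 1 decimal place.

Correct trials (n=10): 496, 421, 568, 543, 423, 494, 522, 586, 595, 488
Mean correct RT = 5136/10 = 513.6000 ms
Proportion correct = 10/13
IES = 513.6000 / (10/13) = 667.680 ms

667.7 ms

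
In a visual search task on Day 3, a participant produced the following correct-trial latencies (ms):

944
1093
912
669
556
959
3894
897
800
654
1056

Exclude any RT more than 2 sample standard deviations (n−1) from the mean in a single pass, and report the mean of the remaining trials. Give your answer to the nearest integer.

n = 11, ΣRT = 12434, M = 1130.364
Σ(x−M)² = 8689662.55; s = √(8689662.55/10) = 932.184
Cutoffs: 1130.364 ± 2·932.184 → [-734.0, 2994.7]
Outside: 3894 → excluded.
Retained (n=10): Σ = 8540, mean = 8540/10 = 854.000

854 ms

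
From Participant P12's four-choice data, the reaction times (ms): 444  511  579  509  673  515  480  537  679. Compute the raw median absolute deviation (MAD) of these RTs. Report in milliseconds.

35 ms

Sorted: 444, 480, 509, 511, 515, 537, 579, 673, 679 → median = 515
|x − 515|: 71, 4, 64, 6, 158, 0, 35, 22, 164
Sorted deviations: 0, 4, 6, 22, 35, 64, 71, 158, 164 → MAD = 35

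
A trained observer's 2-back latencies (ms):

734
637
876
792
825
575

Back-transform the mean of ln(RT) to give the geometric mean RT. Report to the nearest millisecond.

732 ms

ln(RT): 6.5985, 6.4568, 6.7754, 6.6746, 6.7154, 6.3544
Mean ln(RT) = 39.5750/6 = 6.59583
Geometric mean = exp(6.59583) = 732.03 ms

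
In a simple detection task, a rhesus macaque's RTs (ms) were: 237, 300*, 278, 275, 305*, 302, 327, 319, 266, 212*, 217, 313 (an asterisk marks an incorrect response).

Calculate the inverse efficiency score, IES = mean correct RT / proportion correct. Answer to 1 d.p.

Correct trials (n=9): 237, 278, 275, 302, 327, 319, 266, 217, 313
Mean correct RT = 2534/9 = 281.5556 ms
Proportion correct = 9/12
IES = 281.5556 / (9/12) = 375.407 ms

375.4 ms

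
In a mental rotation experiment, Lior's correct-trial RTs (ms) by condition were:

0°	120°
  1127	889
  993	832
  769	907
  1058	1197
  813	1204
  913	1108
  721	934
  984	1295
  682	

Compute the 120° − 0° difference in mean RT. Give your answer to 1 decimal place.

M(0°) = 8060/9 = 895.556
M(120°) = 8366/8 = 1045.750
Difference = 1045.750 − 895.556 = 150.194 ms

150.2 ms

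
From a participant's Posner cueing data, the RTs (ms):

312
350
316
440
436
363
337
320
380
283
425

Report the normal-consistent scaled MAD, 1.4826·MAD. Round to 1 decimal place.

Sorted: 283, 312, 316, 320, 337, 350, 363, 380, 425, 436, 440 → median = 350
|x − 350| sorted: 0, 13, 13, 30, 30, 34, 38, 67, 75, 86, 90 → MAD = 34
Robust SD ≈ 1.4826 × 34 = 50.408

50.4 ms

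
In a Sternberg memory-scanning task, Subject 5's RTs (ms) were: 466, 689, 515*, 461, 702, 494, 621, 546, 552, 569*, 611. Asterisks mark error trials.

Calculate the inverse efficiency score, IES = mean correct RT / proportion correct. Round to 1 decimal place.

698.3 ms

Correct trials (n=9): 466, 689, 461, 702, 494, 621, 546, 552, 611
Mean correct RT = 5142/9 = 571.3333 ms
Proportion correct = 9/11
IES = 571.3333 / (9/11) = 698.296 ms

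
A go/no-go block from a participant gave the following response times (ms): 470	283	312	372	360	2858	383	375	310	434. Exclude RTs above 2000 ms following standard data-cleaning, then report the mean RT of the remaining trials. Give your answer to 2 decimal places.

366.56 ms

Excluded: 2858
Retained (n=9): Σ = 3299
Mean = 3299/9 = 366.5556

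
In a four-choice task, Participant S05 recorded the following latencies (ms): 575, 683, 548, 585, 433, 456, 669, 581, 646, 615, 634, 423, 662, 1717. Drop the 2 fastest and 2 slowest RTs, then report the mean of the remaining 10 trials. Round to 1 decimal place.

597.1 ms

Sorted: 423, 433, 456, 548, 575, 581, 585, 615, 634, 646, 662, 669, 683, 1717
Drop lowest 2 (423, 433) and highest 2 (683, 1717)
Remaining (n=10): Σ = 5971, mean = 5971/10 = 597.100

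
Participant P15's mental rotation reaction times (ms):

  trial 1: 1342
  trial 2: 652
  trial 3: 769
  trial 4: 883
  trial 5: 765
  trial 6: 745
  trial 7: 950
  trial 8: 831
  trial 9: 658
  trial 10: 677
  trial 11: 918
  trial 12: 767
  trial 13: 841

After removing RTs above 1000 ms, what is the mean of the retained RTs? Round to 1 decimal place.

788.0 ms

Excluded: 1342
Retained (n=12): Σ = 9456
Mean = 9456/12 = 788.0000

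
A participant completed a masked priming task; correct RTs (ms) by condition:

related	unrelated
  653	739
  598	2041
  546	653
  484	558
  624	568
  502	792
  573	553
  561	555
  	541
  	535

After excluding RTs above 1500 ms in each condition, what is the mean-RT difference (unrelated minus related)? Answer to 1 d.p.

unrelated: exclude 2041
M(related) = 4541/8 = 567.625
M(unrelated) = 5494/9 = 610.444
Difference = 610.444 − 567.625 = 42.819 ms

42.8 ms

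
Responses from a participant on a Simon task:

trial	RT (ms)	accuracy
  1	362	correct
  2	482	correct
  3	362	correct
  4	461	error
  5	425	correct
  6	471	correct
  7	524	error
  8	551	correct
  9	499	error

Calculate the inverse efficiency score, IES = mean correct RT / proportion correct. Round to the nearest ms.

663 ms

Correct trials (n=6): 362, 482, 362, 425, 471, 551
Mean correct RT = 2653/6 = 442.1667 ms
Proportion correct = 6/9
IES = 442.1667 / (6/9) = 663.250 ms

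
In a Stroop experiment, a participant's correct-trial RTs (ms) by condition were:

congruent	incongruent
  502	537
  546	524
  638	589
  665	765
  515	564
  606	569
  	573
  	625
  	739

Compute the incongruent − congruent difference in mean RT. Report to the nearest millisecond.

M(congruent) = 3472/6 = 578.667
M(incongruent) = 5485/9 = 609.444
Difference = 609.444 − 578.667 = 30.778 ms

31 ms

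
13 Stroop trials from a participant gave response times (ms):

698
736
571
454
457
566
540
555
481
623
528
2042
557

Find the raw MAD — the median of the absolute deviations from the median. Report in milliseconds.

Sorted: 454, 457, 481, 528, 540, 555, 557, 566, 571, 623, 698, 736, 2042 → median = 557
|x − 557|: 141, 179, 14, 103, 100, 9, 17, 2, 76, 66, 29, 1485, 0
Sorted deviations: 0, 2, 9, 14, 17, 29, 66, 76, 100, 103, 141, 179, 1485 → MAD = 66

66 ms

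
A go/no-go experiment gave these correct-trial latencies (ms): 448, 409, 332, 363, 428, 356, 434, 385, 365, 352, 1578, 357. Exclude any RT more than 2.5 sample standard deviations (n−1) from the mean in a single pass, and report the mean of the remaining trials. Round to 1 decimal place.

384.5 ms

n = 12, ΣRT = 5807, M = 483.917
Σ(x−M)² = 1321036.92; s = √(1321036.92/11) = 346.546
Cutoffs: 483.917 ± 2.5·346.546 → [-382.4, 1350.3]
Outside: 1578 → excluded.
Retained (n=11): Σ = 4229, mean = 4229/11 = 384.455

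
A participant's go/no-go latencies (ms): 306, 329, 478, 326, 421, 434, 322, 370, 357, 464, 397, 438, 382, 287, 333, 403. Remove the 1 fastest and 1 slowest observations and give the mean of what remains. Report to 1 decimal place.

377.3 ms

Sorted: 287, 306, 322, 326, 329, 333, 357, 370, 382, 397, 403, 421, 434, 438, 464, 478
Drop lowest 1 (287) and highest 1 (478)
Remaining (n=14): Σ = 5282, mean = 5282/14 = 377.286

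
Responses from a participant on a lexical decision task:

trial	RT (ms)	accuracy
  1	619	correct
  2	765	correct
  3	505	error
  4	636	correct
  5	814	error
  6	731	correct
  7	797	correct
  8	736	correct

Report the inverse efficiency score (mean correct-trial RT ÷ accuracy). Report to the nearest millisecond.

952 ms

Correct trials (n=6): 619, 765, 636, 731, 797, 736
Mean correct RT = 4284/6 = 714.0000 ms
Proportion correct = 6/8
IES = 714.0000 / (6/8) = 952.000 ms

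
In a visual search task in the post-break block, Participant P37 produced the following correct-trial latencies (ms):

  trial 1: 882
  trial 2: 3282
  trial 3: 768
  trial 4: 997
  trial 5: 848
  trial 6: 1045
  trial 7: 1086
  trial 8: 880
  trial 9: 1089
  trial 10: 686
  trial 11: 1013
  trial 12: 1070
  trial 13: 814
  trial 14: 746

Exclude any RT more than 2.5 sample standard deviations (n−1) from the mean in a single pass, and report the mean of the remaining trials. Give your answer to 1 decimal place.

917.2 ms

n = 14, ΣRT = 15206, M = 1086.143
Σ(x−M)² = 5429015.71; s = √(5429015.71/13) = 646.233
Cutoffs: 1086.143 ± 2.5·646.233 → [-529.4, 2701.7]
Outside: 3282 → excluded.
Retained (n=13): Σ = 11924, mean = 11924/13 = 917.231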